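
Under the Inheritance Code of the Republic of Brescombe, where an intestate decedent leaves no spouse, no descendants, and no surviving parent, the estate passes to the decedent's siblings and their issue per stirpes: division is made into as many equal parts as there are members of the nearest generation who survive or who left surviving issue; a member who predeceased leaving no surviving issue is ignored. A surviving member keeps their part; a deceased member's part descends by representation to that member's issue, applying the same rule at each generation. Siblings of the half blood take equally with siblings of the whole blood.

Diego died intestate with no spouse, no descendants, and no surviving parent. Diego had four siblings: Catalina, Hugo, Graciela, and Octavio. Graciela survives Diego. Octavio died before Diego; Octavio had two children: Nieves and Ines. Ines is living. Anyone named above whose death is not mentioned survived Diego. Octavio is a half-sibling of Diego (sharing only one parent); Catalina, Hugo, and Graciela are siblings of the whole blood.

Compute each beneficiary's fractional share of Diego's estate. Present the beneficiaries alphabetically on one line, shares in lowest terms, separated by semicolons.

No spouse, descendants, or parent survives, so the estate passes to Diego's siblings per stirpes.
Half-blood and whole-blood siblings take equally under the stated rule.
The estate is divided into 4 equal shares of 1/4 among Catalina, Hugo, Graciela, Octavio.
Catalina is living and takes 1/4.
Hugo is living and takes 1/4.
Graciela is living and takes 1/4.
Octavio predeceased; the 1/4 allotted to Octavio's branch passes to Octavio's issue by representation.
The 1/4 is divided into 2 equal shares of 1/8 among Nieves, Ines.
Nieves is living and takes 1/8.
Ines is living and takes 1/8.

Catalina 1/4; Graciela 1/4; Hugo 1/4; Ines 1/8; Nieves 1/8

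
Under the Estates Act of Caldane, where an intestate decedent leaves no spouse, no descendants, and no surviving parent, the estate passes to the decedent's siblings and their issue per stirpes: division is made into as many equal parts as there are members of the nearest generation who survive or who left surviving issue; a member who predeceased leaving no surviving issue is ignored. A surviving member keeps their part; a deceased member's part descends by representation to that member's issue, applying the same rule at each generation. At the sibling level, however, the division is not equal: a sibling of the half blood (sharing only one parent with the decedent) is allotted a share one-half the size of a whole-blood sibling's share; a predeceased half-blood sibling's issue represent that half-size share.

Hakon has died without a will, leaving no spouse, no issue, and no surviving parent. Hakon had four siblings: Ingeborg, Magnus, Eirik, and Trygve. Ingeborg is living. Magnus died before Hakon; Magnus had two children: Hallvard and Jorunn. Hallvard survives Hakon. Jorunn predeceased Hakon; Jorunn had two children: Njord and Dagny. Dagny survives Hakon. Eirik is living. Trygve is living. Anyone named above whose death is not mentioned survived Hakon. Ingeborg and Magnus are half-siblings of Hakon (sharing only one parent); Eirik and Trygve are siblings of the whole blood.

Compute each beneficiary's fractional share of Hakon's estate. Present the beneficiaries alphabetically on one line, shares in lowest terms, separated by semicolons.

No spouse, descendants, or parent survives, so the estate passes to Hakon's siblings per stirpes.
Half-blood siblings count for one-half the weight of whole-blood siblings at the initial division.
Dividing 1 in proportion to weights (total weight 3): Ingeborg (weight 1/2) → 1/6; Magnus (weight 1/2) → 1/6; Eirik (weight 1) → 1/3; Trygve (weight 1) → 1/3.
Ingeborg is living and takes 1/6.
Magnus predeceased; the 1/6 allotted to Magnus's branch passes to Magnus's issue by representation.
The 1/6 is divided into 2 equal shares of 1/12 among Hallvard, Jorunn.
Hallvard is living and takes 1/12.
Jorunn predeceased; the 1/12 allotted to Jorunn's branch passes to Jorunn's issue by representation.
The 1/12 is divided into 2 equal shares of 1/24 among Njord, Dagny.
Njord is living and takes 1/24.
Dagny is living and takes 1/24.
Eirik is living and takes 1/3.
Trygve is living and takes 1/3.

Dagny 1/24; Eirik 1/3; Hallvard 1/12; Ingeborg 1/6; Njord 1/24; Trygve 1/3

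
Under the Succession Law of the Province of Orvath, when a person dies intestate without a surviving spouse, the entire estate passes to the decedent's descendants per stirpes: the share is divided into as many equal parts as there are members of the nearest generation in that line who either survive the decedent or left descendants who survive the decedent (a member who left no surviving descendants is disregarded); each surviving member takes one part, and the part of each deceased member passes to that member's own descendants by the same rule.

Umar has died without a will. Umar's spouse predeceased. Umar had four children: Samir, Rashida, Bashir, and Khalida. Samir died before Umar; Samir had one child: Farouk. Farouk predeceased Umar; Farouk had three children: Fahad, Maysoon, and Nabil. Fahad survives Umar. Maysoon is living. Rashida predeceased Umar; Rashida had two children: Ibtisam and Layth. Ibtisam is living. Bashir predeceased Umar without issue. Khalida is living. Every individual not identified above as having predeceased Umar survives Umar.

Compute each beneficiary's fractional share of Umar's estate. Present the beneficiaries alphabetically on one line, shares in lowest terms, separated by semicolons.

Fahad 1/9; Ibtisam 1/6; Khalida 1/3; Layth 1/6; Maysoon 1/9; Nabil 1/9

There is no surviving spouse, so the entire estate passes to Umar's descendants per stirpes.
Bashir left no surviving issue, so that branch lapses and is disregarded.
The estate is divided into 3 equal shares of 1/3 among Samir, Rashida, Khalida.
Samir predeceased; the 1/3 allotted to Samir's branch passes to Samir's issue by representation.
Farouk's line is the sole branch at this level, so the full 1/3 passes to Farouk's issue by representation.
The 1/3 is divided into 3 equal shares of 1/9 among Fahad, Maysoon, Nabil.
Fahad is living and takes 1/9.
Maysoon is living and takes 1/9.
Nabil is living and takes 1/9.
Rashida predeceased; the 1/3 allotted to Rashida's branch passes to Rashida's issue by representation.
The 1/3 is divided into 2 equal shares of 1/6 among Ibtisam, Layth.
Ibtisam is living and takes 1/6.
Layth is living and takes 1/6.
Khalida is living and takes 1/3.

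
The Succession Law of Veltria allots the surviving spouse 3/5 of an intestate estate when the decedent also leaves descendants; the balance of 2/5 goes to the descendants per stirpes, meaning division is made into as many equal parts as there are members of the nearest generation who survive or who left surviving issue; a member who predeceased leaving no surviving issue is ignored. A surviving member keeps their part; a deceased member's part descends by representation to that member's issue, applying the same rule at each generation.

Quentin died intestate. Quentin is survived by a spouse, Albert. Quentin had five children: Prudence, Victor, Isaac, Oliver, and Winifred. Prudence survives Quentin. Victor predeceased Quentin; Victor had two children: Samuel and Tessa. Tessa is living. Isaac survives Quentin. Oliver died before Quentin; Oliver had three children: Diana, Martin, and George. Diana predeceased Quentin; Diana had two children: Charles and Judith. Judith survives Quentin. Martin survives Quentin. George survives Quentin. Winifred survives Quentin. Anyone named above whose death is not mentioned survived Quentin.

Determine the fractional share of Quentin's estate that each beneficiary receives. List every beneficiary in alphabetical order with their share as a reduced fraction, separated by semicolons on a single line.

Albert, as surviving spouse, takes 3/5.
The remaining 2/5 passes to Quentin's descendants per stirpes.
The 2/5 is divided into 5 equal shares of 2/25 among Prudence, Victor, Isaac, Oliver, Winifred.
Prudence is living and takes 2/25.
Victor predeceased; the 2/25 allotted to Victor's branch passes to Victor's issue by representation.
The 2/25 is divided into 2 equal shares of 1/25 among Samuel, Tessa.
Samuel is living and takes 1/25.
Tessa is living and takes 1/25.
Isaac is living and takes 2/25.
Oliver predeceased; the 2/25 allotted to Oliver's branch passes to Oliver's issue by representation.
The 2/25 is divided into 3 equal shares of 2/75 among Diana, Martin, George.
Diana predeceased; the 2/75 allotted to Diana's branch passes to Diana's issue by representation.
The 2/75 is divided into 2 equal shares of 1/75 among Charles, Judith.
Charles is living and takes 1/75.
Judith is living and takes 1/75.
Martin is living and takes 2/75.
George is living and takes 2/75.
Winifred is living and takes 2/25.

Albert 3/5; Charles 1/75; George 2/75; Isaac 2/25; Judith 1/75; Martin 2/75; Prudence 2/25; Samuel 1/25; Tessa 1/25; Winifred 2/25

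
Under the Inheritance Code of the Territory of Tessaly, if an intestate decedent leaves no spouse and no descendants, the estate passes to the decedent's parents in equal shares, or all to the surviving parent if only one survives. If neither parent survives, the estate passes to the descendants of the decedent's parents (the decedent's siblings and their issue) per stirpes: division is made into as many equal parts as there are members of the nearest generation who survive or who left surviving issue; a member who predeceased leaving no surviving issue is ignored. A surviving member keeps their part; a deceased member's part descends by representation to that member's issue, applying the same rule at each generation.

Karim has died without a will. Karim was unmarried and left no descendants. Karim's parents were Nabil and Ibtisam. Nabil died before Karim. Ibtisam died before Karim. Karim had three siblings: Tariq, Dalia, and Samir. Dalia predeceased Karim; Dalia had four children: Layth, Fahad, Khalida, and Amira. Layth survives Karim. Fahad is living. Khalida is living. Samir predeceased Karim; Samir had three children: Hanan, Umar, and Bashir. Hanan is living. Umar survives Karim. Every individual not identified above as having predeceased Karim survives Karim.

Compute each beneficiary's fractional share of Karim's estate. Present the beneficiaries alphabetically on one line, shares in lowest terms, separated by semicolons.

Neither parent survives and there are no descendants, so the estate passes to Karim's siblings and their issue per stirpes.
The estate is divided into 3 equal shares of 1/3 among Tariq, Dalia, Samir.
Tariq is living and takes 1/3.
Dalia predeceased; the 1/3 allotted to Dalia's branch passes to Dalia's issue by representation.
The 1/3 is divided into 4 equal shares of 1/12 among Layth, Fahad, Khalida, Amira.
Layth is living and takes 1/12.
Fahad is living and takes 1/12.
Khalida is living and takes 1/12.
Amira is living and takes 1/12.
Samir predeceased; the 1/3 allotted to Samir's branch passes to Samir's issue by representation.
The 1/3 is divided into 3 equal shares of 1/9 among Hanan, Umar, Bashir.
Hanan is living and takes 1/9.
Umar is living and takes 1/9.
Bashir is living and takes 1/9.

Amira 1/12; Bashir 1/9; Fahad 1/12; Hanan 1/9; Khalida 1/12; Layth 1/12; Tariq 1/3; Umar 1/9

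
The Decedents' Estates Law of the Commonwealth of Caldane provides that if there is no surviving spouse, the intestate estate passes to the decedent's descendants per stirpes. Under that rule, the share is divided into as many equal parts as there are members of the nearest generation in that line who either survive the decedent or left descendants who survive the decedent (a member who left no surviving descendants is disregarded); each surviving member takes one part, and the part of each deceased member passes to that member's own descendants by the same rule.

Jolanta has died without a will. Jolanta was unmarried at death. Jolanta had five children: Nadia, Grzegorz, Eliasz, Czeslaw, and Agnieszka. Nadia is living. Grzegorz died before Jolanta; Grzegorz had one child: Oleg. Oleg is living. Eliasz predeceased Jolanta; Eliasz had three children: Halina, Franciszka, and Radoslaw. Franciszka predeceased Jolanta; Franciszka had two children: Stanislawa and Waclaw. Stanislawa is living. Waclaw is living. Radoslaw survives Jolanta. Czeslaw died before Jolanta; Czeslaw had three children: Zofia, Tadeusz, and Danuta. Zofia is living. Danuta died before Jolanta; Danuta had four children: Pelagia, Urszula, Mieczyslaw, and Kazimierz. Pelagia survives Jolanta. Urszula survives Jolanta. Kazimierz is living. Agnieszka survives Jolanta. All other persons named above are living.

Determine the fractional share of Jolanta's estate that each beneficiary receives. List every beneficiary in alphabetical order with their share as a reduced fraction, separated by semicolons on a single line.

Agnieszka 1/5; Halina 1/15; Kazimierz 1/60; Mieczyslaw 1/60; Nadia 1/5; Oleg 1/5; Pelagia 1/60; Radoslaw 1/15; Stanislawa 1/30; Tadeusz 1/15; Urszula 1/60; Waclaw 1/30; Zofia 1/15

There is no surviving spouse, so the entire estate passes to Jolanta's descendants per stirpes.
The estate is divided into 5 equal shares of 1/5 among Nadia, Grzegorz, Eliasz, Czeslaw, Agnieszka.
Nadia is living and takes 1/5.
Grzegorz predeceased; the 1/5 allotted to Grzegorz's branch passes to Grzegorz's issue by representation.
Oleg is the sole taker at this level and receives the full 1/5.
Eliasz predeceased; the 1/5 allotted to Eliasz's branch passes to Eliasz's issue by representation.
The 1/5 is divided into 3 equal shares of 1/15 among Halina, Franciszka, Radoslaw.
Halina is living and takes 1/15.
Franciszka predeceased; the 1/15 allotted to Franciszka's branch passes to Franciszka's issue by representation.
The 1/15 is divided into 2 equal shares of 1/30 among Stanislawa, Waclaw.
Stanislawa is living and takes 1/30.
Waclaw is living and takes 1/30.
Radoslaw is living and takes 1/15.
Czeslaw predeceased; the 1/5 allotted to Czeslaw's branch passes to Czeslaw's issue by representation.
The 1/5 is divided into 3 equal shares of 1/15 among Zofia, Tadeusz, Danuta.
Zofia is living and takes 1/15.
Tadeusz is living and takes 1/15.
Danuta predeceased; the 1/15 allotted to Danuta's branch passes to Danuta's issue by representation.
The 1/15 is divided into 4 equal shares of 1/60 among Pelagia, Urszula, Mieczyslaw, Kazimierz.
Pelagia is living and takes 1/60.
Urszula is living and takes 1/60.
Mieczyslaw is living and takes 1/60.
Kazimierz is living and takes 1/60.
Agnieszka is living and takes 1/5.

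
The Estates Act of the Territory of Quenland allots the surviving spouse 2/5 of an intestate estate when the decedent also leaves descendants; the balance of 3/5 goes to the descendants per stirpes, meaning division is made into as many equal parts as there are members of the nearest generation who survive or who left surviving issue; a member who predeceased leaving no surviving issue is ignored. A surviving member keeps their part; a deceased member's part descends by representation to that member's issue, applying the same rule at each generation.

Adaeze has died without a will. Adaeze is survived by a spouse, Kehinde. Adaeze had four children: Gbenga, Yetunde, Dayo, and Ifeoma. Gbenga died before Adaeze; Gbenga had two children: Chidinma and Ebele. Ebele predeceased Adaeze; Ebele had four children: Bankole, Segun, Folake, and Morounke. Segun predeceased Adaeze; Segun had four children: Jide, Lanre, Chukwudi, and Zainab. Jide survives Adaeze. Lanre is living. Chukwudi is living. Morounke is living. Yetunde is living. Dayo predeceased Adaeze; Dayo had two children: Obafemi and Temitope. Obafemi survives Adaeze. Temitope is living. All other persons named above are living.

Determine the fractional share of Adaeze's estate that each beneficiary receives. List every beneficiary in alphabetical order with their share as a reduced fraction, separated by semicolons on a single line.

Bankole 3/160; Chidinma 3/40; Chukwudi 3/640; Folake 3/160; Ifeoma 3/20; Jide 3/640; Kehinde 2/5; Lanre 3/640; Morounke 3/160; Obafemi 3/40; Temitope 3/40; Yetunde 3/20; Zainab 3/640

Kehinde, as surviving spouse, takes 2/5.
The remaining 3/5 passes to Adaeze's descendants per stirpes.
The 3/5 is divided into 4 equal shares of 3/20 among Gbenga, Yetunde, Dayo, Ifeoma.
Gbenga predeceased; the 3/20 allotted to Gbenga's branch passes to Gbenga's issue by representation.
The 3/20 is divided into 2 equal shares of 3/40 among Chidinma, Ebele.
Chidinma is living and takes 3/40.
Ebele predeceased; the 3/40 allotted to Ebele's branch passes to Ebele's issue by representation.
The 3/40 is divided into 4 equal shares of 3/160 among Bankole, Segun, Folake, Morounke.
Bankole is living and takes 3/160.
Segun predeceased; the 3/160 allotted to Segun's branch passes to Segun's issue by representation.
The 3/160 is divided into 4 equal shares of 3/640 among Jide, Lanre, Chukwudi, Zainab.
Jide is living and takes 3/640.
Lanre is living and takes 3/640.
Chukwudi is living and takes 3/640.
Zainab is living and takes 3/640.
Folake is living and takes 3/160.
Morounke is living and takes 3/160.
Yetunde is living and takes 3/20.
Dayo predeceased; the 3/20 allotted to Dayo's branch passes to Dayo's issue by representation.
The 3/20 is divided into 2 equal shares of 3/40 among Obafemi, Temitope.
Obafemi is living and takes 3/40.
Temitope is living and takes 3/40.
Ifeoma is living and takes 3/20.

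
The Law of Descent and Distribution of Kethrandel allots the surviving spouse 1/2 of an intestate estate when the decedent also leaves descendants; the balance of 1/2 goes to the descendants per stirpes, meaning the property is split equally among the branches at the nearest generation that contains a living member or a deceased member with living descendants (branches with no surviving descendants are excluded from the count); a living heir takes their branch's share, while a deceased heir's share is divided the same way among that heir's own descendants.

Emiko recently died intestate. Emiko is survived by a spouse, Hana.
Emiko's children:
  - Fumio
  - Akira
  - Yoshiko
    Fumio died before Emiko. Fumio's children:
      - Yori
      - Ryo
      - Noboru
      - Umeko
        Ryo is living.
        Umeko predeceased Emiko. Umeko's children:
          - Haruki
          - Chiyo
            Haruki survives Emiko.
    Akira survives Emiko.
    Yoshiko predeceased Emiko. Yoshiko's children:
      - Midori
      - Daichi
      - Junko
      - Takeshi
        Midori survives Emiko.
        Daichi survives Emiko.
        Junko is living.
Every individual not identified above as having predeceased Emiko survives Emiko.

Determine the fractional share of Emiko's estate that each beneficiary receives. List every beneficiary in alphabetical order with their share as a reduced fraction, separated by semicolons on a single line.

Hana, as surviving spouse, takes 1/2.
The remaining 1/2 passes to Emiko's descendants per stirpes.
The 1/2 is divided into 3 equal shares of 1/6 among Fumio, Akira, Yoshiko.
Fumio predeceased; the 1/6 allotted to Fumio's branch passes to Fumio's issue by representation.
The 1/6 is divided into 4 equal shares of 1/24 among Yori, Ryo, Noboru, Umeko.
Yori is living and takes 1/24.
Ryo is living and takes 1/24.
Noboru is living and takes 1/24.
Umeko predeceased; the 1/24 allotted to Umeko's branch passes to Umeko's issue by representation.
The 1/24 is divided into 2 equal shares of 1/48 among Haruki, Chiyo.
Haruki is living and takes 1/48.
Chiyo is living and takes 1/48.
Akira is living and takes 1/6.
Yoshiko predeceased; the 1/6 allotted to Yoshiko's branch passes to Yoshiko's issue by representation.
The 1/6 is divided into 4 equal shares of 1/24 among Midori, Daichi, Junko, Takeshi.
Midori is living and takes 1/24.
Daichi is living and takes 1/24.
Junko is living and takes 1/24.
Takeshi is living and takes 1/24.

Akira 1/6; Chiyo 1/48; Daichi 1/24; Hana 1/2; Haruki 1/48; Junko 1/24; Midori 1/24; Noboru 1/24; Ryo 1/24; Takeshi 1/24; Yori 1/24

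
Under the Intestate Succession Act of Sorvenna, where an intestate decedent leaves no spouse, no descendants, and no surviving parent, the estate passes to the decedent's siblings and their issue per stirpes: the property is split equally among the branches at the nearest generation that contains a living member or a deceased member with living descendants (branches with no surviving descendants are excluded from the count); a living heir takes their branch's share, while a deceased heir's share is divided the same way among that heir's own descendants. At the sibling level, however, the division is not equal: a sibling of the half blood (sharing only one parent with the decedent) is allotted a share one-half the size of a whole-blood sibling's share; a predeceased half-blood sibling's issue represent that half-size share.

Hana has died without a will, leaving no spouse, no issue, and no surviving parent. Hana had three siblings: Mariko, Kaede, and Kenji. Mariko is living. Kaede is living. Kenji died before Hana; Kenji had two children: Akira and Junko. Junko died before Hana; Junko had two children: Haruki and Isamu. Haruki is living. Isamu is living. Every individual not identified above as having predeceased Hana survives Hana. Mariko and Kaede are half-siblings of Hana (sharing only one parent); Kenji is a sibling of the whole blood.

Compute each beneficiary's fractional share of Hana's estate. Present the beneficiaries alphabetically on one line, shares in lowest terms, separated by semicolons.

Akira 1/4; Haruki 1/8; Isamu 1/8; Kaede 1/4; Mariko 1/4

No spouse, descendants, or parent survives, so the estate passes to Hana's siblings per stirpes.
Half-blood siblings count for one-half the weight of whole-blood siblings at the initial division.
Dividing 1 in proportion to weights (total weight 2): Mariko (weight 1/2) → 1/4; Kaede (weight 1/2) → 1/4; Kenji (weight 1) → 1/2.
Mariko is living and takes 1/4.
Kaede is living and takes 1/4.
Kenji predeceased; the 1/2 allotted to Kenji's branch passes to Kenji's issue by representation.
The 1/2 is divided into 2 equal shares of 1/4 among Akira, Junko.
Akira is living and takes 1/4.
Junko predeceased; the 1/4 allotted to Junko's branch passes to Junko's issue by representation.
The 1/4 is divided into 2 equal shares of 1/8 among Haruki, Isamu.
Haruki is living and takes 1/8.
Isamu is living and takes 1/8.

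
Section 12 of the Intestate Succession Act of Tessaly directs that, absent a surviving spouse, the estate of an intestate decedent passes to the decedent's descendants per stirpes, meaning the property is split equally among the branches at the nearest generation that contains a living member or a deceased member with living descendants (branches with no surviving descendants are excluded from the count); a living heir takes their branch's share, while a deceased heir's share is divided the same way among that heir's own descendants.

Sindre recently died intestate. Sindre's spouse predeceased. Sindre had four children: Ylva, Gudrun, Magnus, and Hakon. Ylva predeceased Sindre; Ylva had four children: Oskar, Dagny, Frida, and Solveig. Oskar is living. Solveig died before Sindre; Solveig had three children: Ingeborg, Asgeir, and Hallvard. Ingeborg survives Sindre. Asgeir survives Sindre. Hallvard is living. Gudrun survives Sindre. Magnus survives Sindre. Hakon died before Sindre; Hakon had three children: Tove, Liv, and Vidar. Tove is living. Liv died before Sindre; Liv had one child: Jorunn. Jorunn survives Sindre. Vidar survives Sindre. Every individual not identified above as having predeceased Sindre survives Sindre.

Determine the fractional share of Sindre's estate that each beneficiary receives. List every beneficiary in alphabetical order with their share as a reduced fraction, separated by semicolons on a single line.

Asgeir 1/48; Dagny 1/16; Frida 1/16; Gudrun 1/4; Hallvard 1/48; Ingeborg 1/48; Jorunn 1/12; Magnus 1/4; Oskar 1/16; Tove 1/12; Vidar 1/12

There is no surviving spouse, so the entire estate passes to Sindre's descendants per stirpes.
The estate is divided into 4 equal shares of 1/4 among Ylva, Gudrun, Magnus, Hakon.
Ylva predeceased; the 1/4 allotted to Ylva's branch passes to Ylva's issue by representation.
The 1/4 is divided into 4 equal shares of 1/16 among Oskar, Dagny, Frida, Solveig.
Oskar is living and takes 1/16.
Dagny is living and takes 1/16.
Frida is living and takes 1/16.
Solveig predeceased; the 1/16 allotted to Solveig's branch passes to Solveig's issue by representation.
The 1/16 is divided into 3 equal shares of 1/48 among Ingeborg, Asgeir, Hallvard.
Ingeborg is living and takes 1/48.
Asgeir is living and takes 1/48.
Hallvard is living and takes 1/48.
Gudrun is living and takes 1/4.
Magnus is living and takes 1/4.
Hakon predeceased; the 1/4 allotted to Hakon's branch passes to Hakon's issue by representation.
The 1/4 is divided into 3 equal shares of 1/12 among Tove, Liv, Vidar.
Tove is living and takes 1/12.
Liv predeceased; the 1/12 allotted to Liv's branch passes to Liv's issue by representation.
Jorunn is the sole taker at this level and receives the full 1/12.
Vidar is living and takes 1/12.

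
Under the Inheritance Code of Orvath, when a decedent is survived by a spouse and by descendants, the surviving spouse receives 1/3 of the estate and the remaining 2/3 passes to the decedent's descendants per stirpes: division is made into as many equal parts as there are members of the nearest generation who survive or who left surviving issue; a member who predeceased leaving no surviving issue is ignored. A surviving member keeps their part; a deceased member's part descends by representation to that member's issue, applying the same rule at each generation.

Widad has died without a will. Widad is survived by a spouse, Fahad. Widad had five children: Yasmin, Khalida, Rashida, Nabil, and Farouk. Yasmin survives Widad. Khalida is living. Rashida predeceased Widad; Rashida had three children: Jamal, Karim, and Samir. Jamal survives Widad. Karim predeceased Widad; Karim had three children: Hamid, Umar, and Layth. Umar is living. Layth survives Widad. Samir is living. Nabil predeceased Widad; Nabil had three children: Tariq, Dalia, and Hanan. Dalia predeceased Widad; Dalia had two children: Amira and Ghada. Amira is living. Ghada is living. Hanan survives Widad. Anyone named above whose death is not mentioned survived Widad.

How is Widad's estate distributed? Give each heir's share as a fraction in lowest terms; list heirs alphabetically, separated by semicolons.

Fahad, as surviving spouse, takes 1/3.
The remaining 2/3 passes to Widad's descendants per stirpes.
The 2/3 is divided into 5 equal shares of 2/15 among Yasmin, Khalida, Rashida, Nabil, Farouk.
Yasmin is living and takes 2/15.
Khalida is living and takes 2/15.
Rashida predeceased; the 2/15 allotted to Rashida's branch passes to Rashida's issue by representation.
The 2/15 is divided into 3 equal shares of 2/45 among Jamal, Karim, Samir.
Jamal is living and takes 2/45.
Karim predeceased; the 2/45 allotted to Karim's branch passes to Karim's issue by representation.
The 2/45 is divided into 3 equal shares of 2/135 among Hamid, Umar, Layth.
Hamid is living and takes 2/135.
Umar is living and takes 2/135.
Layth is living and takes 2/135.
Samir is living and takes 2/45.
Nabil predeceased; the 2/15 allotted to Nabil's branch passes to Nabil's issue by representation.
The 2/15 is divided into 3 equal shares of 2/45 among Tariq, Dalia, Hanan.
Tariq is living and takes 2/45.
Dalia predeceased; the 2/45 allotted to Dalia's branch passes to Dalia's issue by representation.
The 2/45 is divided into 2 equal shares of 1/45 among Amira, Ghada.
Amira is living and takes 1/45.
Ghada is living and takes 1/45.
Hanan is living and takes 2/45.
Farouk is living and takes 2/15.

Amira 1/45; Fahad 1/3; Farouk 2/15; Ghada 1/45; Hamid 2/135; Hanan 2/45; Jamal 2/45; Khalida 2/15; Layth 2/135; Samir 2/45; Tariq 2/45; Umar 2/135; Yasmin 2/15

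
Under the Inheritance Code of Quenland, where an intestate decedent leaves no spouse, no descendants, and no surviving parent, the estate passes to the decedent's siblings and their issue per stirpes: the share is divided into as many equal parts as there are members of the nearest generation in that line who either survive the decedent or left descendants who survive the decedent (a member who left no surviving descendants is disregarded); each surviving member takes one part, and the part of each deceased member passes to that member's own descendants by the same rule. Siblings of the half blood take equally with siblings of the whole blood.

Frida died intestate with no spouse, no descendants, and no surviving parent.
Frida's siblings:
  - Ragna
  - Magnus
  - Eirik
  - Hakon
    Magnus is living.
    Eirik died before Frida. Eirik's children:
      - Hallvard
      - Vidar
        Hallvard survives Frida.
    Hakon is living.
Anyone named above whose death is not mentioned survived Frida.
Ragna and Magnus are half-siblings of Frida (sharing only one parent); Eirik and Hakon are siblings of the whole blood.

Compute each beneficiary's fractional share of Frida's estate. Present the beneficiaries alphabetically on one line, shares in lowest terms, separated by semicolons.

No spouse, descendants, or parent survives, so the estate passes to Frida's siblings per stirpes.
Half-blood and whole-blood siblings take equally under the stated rule.
The estate is divided into 4 equal shares of 1/4 among Ragna, Magnus, Eirik, Hakon.
Ragna is living and takes 1/4.
Magnus is living and takes 1/4.
Eirik predeceased; the 1/4 allotted to Eirik's branch passes to Eirik's issue by representation.
The 1/4 is divided into 2 equal shares of 1/8 among Hallvard, Vidar.
Hallvard is living and takes 1/8.
Vidar is living and takes 1/8.
Hakon is living and takes 1/4.

Hakon 1/4; Hallvard 1/8; Magnus 1/4; Ragna 1/4; Vidar 1/8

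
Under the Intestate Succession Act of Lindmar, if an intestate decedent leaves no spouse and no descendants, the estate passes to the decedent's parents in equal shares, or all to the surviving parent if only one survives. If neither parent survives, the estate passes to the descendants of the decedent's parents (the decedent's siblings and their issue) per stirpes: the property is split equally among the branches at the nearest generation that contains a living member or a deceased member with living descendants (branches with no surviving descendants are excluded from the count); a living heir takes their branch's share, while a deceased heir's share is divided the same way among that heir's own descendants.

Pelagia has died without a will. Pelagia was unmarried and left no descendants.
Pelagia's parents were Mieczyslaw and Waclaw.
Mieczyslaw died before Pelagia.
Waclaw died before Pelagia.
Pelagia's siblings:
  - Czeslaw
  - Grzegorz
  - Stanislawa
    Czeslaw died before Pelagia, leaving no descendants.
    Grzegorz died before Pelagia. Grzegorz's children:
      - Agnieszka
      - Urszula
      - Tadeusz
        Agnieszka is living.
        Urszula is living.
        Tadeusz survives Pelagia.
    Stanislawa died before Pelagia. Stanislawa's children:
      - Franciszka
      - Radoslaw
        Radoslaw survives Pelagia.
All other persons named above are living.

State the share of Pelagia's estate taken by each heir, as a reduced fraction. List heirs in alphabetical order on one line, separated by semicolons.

Neither parent survives and there are no descendants, so the estate passes to Pelagia's siblings and their issue per stirpes.
Czeslaw left no surviving issue, so that branch lapses and is disregarded.
The estate is divided into 2 equal shares of 1/2 among Grzegorz, Stanislawa.
Grzegorz predeceased; the 1/2 allotted to Grzegorz's branch passes to Grzegorz's issue by representation.
The 1/2 is divided into 3 equal shares of 1/6 among Agnieszka, Urszula, Tadeusz.
Agnieszka is living and takes 1/6.
Urszula is living and takes 1/6.
Tadeusz is living and takes 1/6.
Stanislawa predeceased; the 1/2 allotted to Stanislawa's branch passes to Stanislawa's issue by representation.
The 1/2 is divided into 2 equal shares of 1/4 among Franciszka, Radoslaw.
Franciszka is living and takes 1/4.
Radoslaw is living and takes 1/4.

Agnieszka 1/6; Franciszka 1/4; Radoslaw 1/4; Tadeusz 1/6; Urszula 1/6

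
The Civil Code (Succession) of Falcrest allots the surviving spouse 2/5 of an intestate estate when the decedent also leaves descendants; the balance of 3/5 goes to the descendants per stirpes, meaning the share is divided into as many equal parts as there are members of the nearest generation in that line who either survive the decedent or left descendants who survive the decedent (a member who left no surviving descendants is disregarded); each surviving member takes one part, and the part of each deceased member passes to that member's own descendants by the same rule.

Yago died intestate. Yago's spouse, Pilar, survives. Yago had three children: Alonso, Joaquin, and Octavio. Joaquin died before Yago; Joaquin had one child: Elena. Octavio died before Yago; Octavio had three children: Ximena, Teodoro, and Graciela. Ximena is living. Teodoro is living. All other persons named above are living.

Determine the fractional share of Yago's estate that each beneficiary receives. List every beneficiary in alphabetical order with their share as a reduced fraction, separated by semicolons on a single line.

Pilar, as surviving spouse, takes 2/5.
The remaining 3/5 passes to Yago's descendants per stirpes.
The 3/5 is divided into 3 equal shares of 1/5 among Alonso, Joaquin, Octavio.
Alonso is living and takes 1/5.
Joaquin predeceased; the 1/5 allotted to Joaquin's branch passes to Joaquin's issue by representation.
Elena is the sole taker at this level and receives the full 1/5.
Octavio predeceased; the 1/5 allotted to Octavio's branch passes to Octavio's issue by representation.
The 1/5 is divided into 3 equal shares of 1/15 among Ximena, Teodoro, Graciela.
Ximena is living and takes 1/15.
Teodoro is living and takes 1/15.
Graciela is living and takes 1/15.

Alonso 1/5; Elena 1/5; Graciela 1/15; Pilar 2/5; Teodoro 1/15; Ximena 1/15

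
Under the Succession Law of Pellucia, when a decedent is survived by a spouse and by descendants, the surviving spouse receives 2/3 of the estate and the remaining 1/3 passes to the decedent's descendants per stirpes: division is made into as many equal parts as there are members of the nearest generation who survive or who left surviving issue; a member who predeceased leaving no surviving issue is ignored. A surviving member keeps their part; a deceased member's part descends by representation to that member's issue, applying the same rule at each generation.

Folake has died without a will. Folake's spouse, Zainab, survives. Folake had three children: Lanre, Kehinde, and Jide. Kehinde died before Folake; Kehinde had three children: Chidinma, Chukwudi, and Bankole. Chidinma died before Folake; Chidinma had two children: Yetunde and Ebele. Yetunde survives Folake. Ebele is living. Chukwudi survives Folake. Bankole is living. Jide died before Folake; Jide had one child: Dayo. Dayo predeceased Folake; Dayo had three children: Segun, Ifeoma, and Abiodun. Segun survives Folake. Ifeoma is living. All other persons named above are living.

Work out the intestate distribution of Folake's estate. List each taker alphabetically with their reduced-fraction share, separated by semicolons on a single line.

Abiodun 1/27; Bankole 1/27; Chukwudi 1/27; Ebele 1/54; Ifeoma 1/27; Lanre 1/9; Segun 1/27; Yetunde 1/54; Zainab 2/3

Zainab, as surviving spouse, takes 2/3.
The remaining 1/3 passes to Folake's descendants per stirpes.
The 1/3 is divided into 3 equal shares of 1/9 among Lanre, Kehinde, Jide.
Lanre is living and takes 1/9.
Kehinde predeceased; the 1/9 allotted to Kehinde's branch passes to Kehinde's issue by representation.
The 1/9 is divided into 3 equal shares of 1/27 among Chidinma, Chukwudi, Bankole.
Chidinma predeceased; the 1/27 allotted to Chidinma's branch passes to Chidinma's issue by representation.
The 1/27 is divided into 2 equal shares of 1/54 among Yetunde, Ebele.
Yetunde is living and takes 1/54.
Ebele is living and takes 1/54.
Chukwudi is living and takes 1/27.
Bankole is living and takes 1/27.
Jide predeceased; the 1/9 allotted to Jide's branch passes to Jide's issue by representation.
Dayo's line is the sole branch at this level, so the full 1/9 passes to Dayo's issue by representation.
The 1/9 is divided into 3 equal shares of 1/27 among Segun, Ifeoma, Abiodun.
Segun is living and takes 1/27.
Ifeoma is living and takes 1/27.
Abiodun is living and takes 1/27.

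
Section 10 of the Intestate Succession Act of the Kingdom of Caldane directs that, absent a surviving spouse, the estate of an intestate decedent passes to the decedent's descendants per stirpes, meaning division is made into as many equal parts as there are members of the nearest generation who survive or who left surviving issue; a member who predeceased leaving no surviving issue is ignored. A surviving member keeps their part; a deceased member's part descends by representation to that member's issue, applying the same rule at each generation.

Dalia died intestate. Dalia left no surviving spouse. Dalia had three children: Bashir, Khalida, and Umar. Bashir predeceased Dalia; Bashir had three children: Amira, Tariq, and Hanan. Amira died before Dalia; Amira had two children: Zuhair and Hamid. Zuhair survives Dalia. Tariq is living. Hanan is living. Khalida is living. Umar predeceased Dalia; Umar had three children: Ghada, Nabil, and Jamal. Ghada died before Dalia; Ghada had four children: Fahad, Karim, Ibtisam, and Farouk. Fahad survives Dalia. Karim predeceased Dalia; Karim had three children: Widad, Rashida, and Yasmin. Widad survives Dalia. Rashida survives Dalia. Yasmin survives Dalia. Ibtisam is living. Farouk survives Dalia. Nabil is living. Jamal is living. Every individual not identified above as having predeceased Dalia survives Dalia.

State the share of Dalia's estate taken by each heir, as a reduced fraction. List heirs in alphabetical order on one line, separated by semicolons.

Fahad 1/36; Farouk 1/36; Hamid 1/18; Hanan 1/9; Ibtisam 1/36; Jamal 1/9; Khalida 1/3; Nabil 1/9; Rashida 1/108; Tariq 1/9; Widad 1/108; Yasmin 1/108; Zuhair 1/18

There is no surviving spouse, so the entire estate passes to Dalia's descendants per stirpes.
The estate is divided into 3 equal shares of 1/3 among Bashir, Khalida, Umar.
Bashir predeceased; the 1/3 allotted to Bashir's branch passes to Bashir's issue by representation.
The 1/3 is divided into 3 equal shares of 1/9 among Amira, Tariq, Hanan.
Amira predeceased; the 1/9 allotted to Amira's branch passes to Amira's issue by representation.
The 1/9 is divided into 2 equal shares of 1/18 among Zuhair, Hamid.
Zuhair is living and takes 1/18.
Hamid is living and takes 1/18.
Tariq is living and takes 1/9.
Hanan is living and takes 1/9.
Khalida is living and takes 1/3.
Umar predeceased; the 1/3 allotted to Umar's branch passes to Umar's issue by representation.
The 1/3 is divided into 3 equal shares of 1/9 among Ghada, Nabil, Jamal.
Ghada predeceased; the 1/9 allotted to Ghada's branch passes to Ghada's issue by representation.
The 1/9 is divided into 4 equal shares of 1/36 among Fahad, Karim, Ibtisam, Farouk.
Fahad is living and takes 1/36.
Karim predeceased; the 1/36 allotted to Karim's branch passes to Karim's issue by representation.
The 1/36 is divided into 3 equal shares of 1/108 among Widad, Rashida, Yasmin.
Widad is living and takes 1/108.
Rashida is living and takes 1/108.
Yasmin is living and takes 1/108.
Ibtisam is living and takes 1/36.
Farouk is living and takes 1/36.
Nabil is living and takes 1/9.
Jamal is living and takes 1/9.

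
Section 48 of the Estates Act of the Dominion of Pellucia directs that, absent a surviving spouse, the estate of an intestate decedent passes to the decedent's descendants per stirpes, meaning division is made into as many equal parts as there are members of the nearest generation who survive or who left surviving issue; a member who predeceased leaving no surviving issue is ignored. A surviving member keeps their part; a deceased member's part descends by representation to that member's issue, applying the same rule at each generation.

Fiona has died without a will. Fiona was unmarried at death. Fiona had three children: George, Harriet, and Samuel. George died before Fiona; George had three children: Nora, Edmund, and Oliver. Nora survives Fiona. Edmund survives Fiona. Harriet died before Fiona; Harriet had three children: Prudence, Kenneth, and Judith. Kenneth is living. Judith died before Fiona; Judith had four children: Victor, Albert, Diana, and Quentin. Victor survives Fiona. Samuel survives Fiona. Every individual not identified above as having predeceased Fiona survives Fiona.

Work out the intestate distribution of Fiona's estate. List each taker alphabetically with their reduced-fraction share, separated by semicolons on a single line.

Albert 1/36; Diana 1/36; Edmund 1/9; Kenneth 1/9; Nora 1/9; Oliver 1/9; Prudence 1/9; Quentin 1/36; Samuel 1/3; Victor 1/36

There is no surviving spouse, so the entire estate passes to Fiona's descendants per stirpes.
The estate is divided into 3 equal shares of 1/3 among George, Harriet, Samuel.
George predeceased; the 1/3 allotted to George's branch passes to George's issue by representation.
The 1/3 is divided into 3 equal shares of 1/9 among Nora, Edmund, Oliver.
Nora is living and takes 1/9.
Edmund is living and takes 1/9.
Oliver is living and takes 1/9.
Harriet predeceased; the 1/3 allotted to Harriet's branch passes to Harriet's issue by representation.
The 1/3 is divided into 3 equal shares of 1/9 among Prudence, Kenneth, Judith.
Prudence is living and takes 1/9.
Kenneth is living and takes 1/9.
Judith predeceased; the 1/9 allotted to Judith's branch passes to Judith's issue by representation.
The 1/9 is divided into 4 equal shares of 1/36 among Victor, Albert, Diana, Quentin.
Victor is living and takes 1/36.
Albert is living and takes 1/36.
Diana is living and takes 1/36.
Quentin is living and takes 1/36.
Samuel is living and takes 1/3.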